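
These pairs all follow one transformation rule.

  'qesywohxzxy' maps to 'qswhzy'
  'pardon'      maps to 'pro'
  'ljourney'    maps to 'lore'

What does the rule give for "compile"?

What's happening: keep every other character starting from the first (positions 1st, 3rd, 5th, ...).
"compile" → "cmie".

cmie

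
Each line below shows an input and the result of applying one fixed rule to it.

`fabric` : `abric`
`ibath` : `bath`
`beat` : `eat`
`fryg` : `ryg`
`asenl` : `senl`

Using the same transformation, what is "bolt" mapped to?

What's happening: delete the first character.
So "bolt" becomes "olt".

olt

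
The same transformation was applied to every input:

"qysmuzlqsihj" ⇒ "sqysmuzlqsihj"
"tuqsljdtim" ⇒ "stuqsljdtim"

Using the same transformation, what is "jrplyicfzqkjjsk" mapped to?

sjrplyicfzqkjjsk

Rule — prepend "s".
For "jrplyicfzqkjjsk" the result is "sjrplyicfzqkjjsk".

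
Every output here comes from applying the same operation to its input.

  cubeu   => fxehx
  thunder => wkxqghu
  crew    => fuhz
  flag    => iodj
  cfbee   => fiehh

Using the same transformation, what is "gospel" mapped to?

What's happening: shift every letter 3 places forward in the alphabet (wrapping around).
For "gospel" the result is "jrvsho".

jrvsho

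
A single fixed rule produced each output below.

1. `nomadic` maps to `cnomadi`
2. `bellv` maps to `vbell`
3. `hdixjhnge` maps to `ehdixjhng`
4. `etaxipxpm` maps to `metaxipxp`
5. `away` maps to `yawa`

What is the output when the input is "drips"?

sdrip

What's happening: move the last character to the front.
Applying that to "drips" gives "sdrip".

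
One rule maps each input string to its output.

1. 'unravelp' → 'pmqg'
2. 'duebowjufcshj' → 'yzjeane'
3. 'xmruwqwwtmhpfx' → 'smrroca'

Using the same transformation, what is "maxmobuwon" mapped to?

Each output is the input with this applied: keep every other character starting from the first (positions 1st, 3rd, 5th, ...), then shift every letter 5 places backward in the alphabet (wrapping around).
Starting from "maxmobuwon": after the first operation, "mxouo"; after the second, "hsjpj".
(Check on "duebowjufcshj": → "deojfsj" → "yzjeane" ✓)

hsjpj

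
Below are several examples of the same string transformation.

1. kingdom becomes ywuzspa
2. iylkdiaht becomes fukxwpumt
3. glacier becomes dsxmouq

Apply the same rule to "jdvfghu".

In each case the input is transformed by: move the last character to the front, then shift every letter 12 places forward in the alphabet (wrapping around).
Doing the same to "jdvfghu": "gvphrst".

gvphrst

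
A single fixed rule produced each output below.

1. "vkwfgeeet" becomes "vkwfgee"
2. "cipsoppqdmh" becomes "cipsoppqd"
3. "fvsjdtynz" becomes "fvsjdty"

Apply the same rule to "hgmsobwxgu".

hgmsobwx

Looking at the pairs, the operation is to delete the last 2 characters.
Doing the same to "hgmsobwxgu": "hgmsobwx".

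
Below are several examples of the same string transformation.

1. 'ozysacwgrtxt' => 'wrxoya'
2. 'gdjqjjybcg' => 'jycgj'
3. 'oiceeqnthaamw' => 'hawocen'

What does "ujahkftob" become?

What's happening: keep every other character starting from the first (positions 1st, 3rd, 5th, ...), then move the last 3 characters to the front (rotate right by 3).
For "ujahkftob" the result is "ktbua".

ktbua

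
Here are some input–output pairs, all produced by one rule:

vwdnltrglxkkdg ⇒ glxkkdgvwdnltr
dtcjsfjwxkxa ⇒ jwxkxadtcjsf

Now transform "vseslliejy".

The pattern: swap the front and back halves of the string.
So "vseslliejy" becomes "liejyvsesl".

liejyvsesl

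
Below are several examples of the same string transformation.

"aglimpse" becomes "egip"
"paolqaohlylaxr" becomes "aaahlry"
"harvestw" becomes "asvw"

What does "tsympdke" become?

What's happening: keep every other character starting from the second (positions 2nd, 4th, 6th, ...), then sort the characters into alphabetical order.
On "tsympdke" that produces "dems".
(Check on "harvestw": → "avsw" → "asvw" ✓)

dems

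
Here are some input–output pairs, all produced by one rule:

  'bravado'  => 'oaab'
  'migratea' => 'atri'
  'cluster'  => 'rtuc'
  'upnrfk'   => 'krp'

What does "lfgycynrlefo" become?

The transformation: reverse the string, then keep every other character starting from the first (positions 1st, 3rd, 5th, ...).
Applying both steps to "lfgycynrlefo": "ofelrnycygfl", then "oeryyf".

oeryyf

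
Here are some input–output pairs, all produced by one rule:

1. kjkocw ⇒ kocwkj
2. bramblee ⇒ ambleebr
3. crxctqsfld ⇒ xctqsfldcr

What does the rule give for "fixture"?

xturefi

The rule is to move the first 2 characters to the end (rotate left by 2).
So "fixture" becomes "xturefi".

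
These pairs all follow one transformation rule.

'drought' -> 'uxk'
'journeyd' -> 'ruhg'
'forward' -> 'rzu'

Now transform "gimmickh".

lpfk

Rule — keep every other character starting from the second (positions 2nd, 4th, 6th, ...), then shift every letter 3 places forward in the alphabet (wrapping around).
On "gimmickh": the first step gives "imch", and the second then gives "lpfk".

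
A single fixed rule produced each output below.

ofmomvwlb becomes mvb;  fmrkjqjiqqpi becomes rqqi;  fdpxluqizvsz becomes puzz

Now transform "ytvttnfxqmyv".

Rule — keep one character in every 3, starting at position 3 (positions 3rd, 6th, 9th, ...).
So "ytvttnfxqmyv" becomes "vnqv".

vnqv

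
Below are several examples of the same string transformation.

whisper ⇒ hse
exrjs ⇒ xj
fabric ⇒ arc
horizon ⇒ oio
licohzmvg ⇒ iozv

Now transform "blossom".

Rule — keep every other character starting from the second (positions 2nd, 4th, 6th, ...).
"blossom" → "lso".

lso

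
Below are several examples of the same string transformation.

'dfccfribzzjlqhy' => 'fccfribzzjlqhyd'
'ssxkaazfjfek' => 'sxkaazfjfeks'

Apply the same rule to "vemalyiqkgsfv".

Rule — move the first character to the end.
"vemalyiqkgsfv" → "emalyiqkgsfvv".

emalyiqkgsfvv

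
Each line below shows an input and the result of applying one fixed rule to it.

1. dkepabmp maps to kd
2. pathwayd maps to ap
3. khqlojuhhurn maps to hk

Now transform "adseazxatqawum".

Looking at the pairs, the operation is to swap each adjacent pair of characters (1↔2, 3↔4, ...), then keep only the first 2 characters.
"adseazxatqawum" → "daeszaaxqtwamu" → "da".

da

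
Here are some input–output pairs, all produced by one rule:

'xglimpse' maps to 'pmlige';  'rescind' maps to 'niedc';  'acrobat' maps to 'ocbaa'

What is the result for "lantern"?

The rule is to sort the characters into reverse alphabetical order, then delete the first 2 characters.
Doing the same to "lantern": "nnlea".

nnlea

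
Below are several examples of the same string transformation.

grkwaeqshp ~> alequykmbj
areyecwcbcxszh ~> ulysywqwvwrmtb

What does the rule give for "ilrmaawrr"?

In each case the input is transformed by: shift every letter 6 places backward in the alphabet (wrapping around).
"ilrmaawrr" → "cflguuqll".

cflguuqll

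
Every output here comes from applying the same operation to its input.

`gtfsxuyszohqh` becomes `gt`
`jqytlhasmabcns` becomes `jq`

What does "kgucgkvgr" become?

kg

The pattern: keep only the first 2 characters.
So "kgucgkvgr" becomes "kg".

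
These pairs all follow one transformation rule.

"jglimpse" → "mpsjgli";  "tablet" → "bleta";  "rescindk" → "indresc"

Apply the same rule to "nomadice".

dicnoma

In each case the input is transformed by: delete the last character, then move the last 3 characters to the front (rotate right by 3).
Doing the same to "nomadice": "dicnoma".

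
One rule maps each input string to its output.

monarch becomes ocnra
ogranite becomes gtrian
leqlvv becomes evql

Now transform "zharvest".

Each output is the input with this applied: take characters alternately from the front and the back (1st, last, 2nd, 2nd-last, ...), then delete the first 2 characters.
On "zharvest" that produces "hsaerv".

hsaerv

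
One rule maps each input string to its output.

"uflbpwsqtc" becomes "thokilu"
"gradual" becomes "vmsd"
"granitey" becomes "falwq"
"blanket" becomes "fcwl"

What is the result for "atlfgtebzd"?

xylwtrv

Each output is the input with this applied: shift every letter 8 places backward in the alphabet (wrapping around), then delete the first 3 characters.
Starting from "atlfgtebzd": after the first operation, "sldxylwtrv"; after the second, "xylwtrv".
(Check on "granitey": → "yjsfalwq" → "falwq" ✓)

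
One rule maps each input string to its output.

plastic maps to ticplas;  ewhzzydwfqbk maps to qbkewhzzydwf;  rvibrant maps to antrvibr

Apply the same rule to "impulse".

The pattern: move the last 3 characters to the front (rotate right by 3).
So "impulse" becomes "lseimpu".

lseimpu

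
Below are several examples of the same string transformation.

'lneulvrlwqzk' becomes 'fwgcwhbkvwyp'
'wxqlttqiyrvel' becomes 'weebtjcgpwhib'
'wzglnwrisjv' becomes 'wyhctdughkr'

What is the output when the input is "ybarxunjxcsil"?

The rule is to move the first 3 characters to the end (rotate left by 3), then shift every letter 11 places forward in the alphabet (wrapping around).
Doing the same to "ybarxunjxcsil": "cifyuindtwjml".

cifyuindtwjml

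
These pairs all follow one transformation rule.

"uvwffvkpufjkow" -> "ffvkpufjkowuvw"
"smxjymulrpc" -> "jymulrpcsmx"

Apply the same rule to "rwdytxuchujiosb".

ytxuchujiosbrwd

Rule — move the first 3 characters to the end (rotate left by 3).
Doing the same to "rwdytxuchujiosb": "ytxuchujiosbrwd".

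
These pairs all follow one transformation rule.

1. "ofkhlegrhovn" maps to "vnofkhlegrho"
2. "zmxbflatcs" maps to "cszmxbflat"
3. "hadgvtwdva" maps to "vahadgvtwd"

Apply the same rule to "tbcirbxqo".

qotbcirbx

Each output is the input with this applied: move the last 2 characters to the front (rotate right by 2).
Doing the same to "tbcirbxqo": "qotbcirbx".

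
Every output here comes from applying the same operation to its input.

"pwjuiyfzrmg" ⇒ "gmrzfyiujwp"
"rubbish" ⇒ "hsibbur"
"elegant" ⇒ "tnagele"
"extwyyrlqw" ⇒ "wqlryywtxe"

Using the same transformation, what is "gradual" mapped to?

laudarg

The rule is to reverse the string.
So "gradual" becomes "laudarg".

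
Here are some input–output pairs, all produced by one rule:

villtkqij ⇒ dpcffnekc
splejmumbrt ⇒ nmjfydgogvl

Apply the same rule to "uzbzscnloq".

Looking at the pairs, the operation is to move the last character to the front, then shift every letter 6 places backward in the alphabet (wrapping around).
"uzbzscnloq" → "quzbzscnlo" → "kotvtmwhfi".

kotvtmwhfi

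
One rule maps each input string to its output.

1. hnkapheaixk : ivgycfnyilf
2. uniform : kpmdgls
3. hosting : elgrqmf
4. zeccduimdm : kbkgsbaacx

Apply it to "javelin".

The rule is to shift every letter 2 places backward in the alphabet (wrapping around), then reverse the string.
Working it through for "javelin": intermediate "hytcjgl", final "lgjctyh".

lgjctyh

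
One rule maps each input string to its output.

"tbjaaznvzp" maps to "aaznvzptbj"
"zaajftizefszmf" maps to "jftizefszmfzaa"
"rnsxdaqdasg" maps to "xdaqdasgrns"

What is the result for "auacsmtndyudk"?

The transformation: move the first 3 characters to the end (rotate left by 3).
Applying that to "auacsmtndyudk" gives "csmtndyudkaua".

csmtndyudkaua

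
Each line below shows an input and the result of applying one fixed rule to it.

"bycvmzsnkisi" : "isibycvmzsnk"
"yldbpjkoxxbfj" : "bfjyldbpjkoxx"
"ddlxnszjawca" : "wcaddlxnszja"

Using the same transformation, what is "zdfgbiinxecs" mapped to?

In each case the input is transformed by: move the last 3 characters to the front (rotate right by 3).
Doing the same to "zdfgbiinxecs": "ecszdfgbiinx".

ecszdfgbiinx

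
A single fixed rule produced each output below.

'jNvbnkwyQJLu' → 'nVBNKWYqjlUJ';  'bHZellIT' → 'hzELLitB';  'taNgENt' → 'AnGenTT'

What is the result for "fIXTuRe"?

The transformation: move the first character to the end, then flip the case of every letter.
Applying that to "fIXTuRe" gives "ixtUrEF".

ixtUrEF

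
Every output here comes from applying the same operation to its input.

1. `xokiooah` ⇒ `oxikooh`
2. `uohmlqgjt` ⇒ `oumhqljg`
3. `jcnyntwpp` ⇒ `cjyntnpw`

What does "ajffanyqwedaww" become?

jaffnaqyewadw

Rule — swap each adjacent pair of characters (1↔2, 3↔4, ...), then delete the last character.
Starting from "ajffanyqwedaww": after the first operation, "jaffnaqyewadww"; after the second, "jaffnaqyewadw".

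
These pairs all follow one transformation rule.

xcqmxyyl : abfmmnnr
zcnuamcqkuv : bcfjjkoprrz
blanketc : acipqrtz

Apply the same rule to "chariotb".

Rule — shift every letter 11 places backward in the alphabet (wrapping around), then sort the characters into alphabetical order.
"chariotb" → "rwpgxdiq" → "dgipqrwx".
(Check on "zcnuamcqkuv": → "orcjpbrfzjk" → "bcfjjkoprrz" ✓)

dgipqrwx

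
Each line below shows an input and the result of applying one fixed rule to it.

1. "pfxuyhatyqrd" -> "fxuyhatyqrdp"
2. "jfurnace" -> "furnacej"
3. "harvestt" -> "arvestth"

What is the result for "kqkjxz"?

qkjxzk

Each output is the input with this applied: move the first character to the end.
So "kqkjxz" becomes "qkjxzk".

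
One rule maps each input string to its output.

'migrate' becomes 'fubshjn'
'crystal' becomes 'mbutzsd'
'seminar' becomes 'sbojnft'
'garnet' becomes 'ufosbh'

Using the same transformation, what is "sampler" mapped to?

The rule is to shift every letter 1 place forward in the alphabet (wrapping around), then reverse the string.
Starting from "sampler": after the first operation, "tbnqmfs"; after the second, "sfmqnbt".

sfmqnbt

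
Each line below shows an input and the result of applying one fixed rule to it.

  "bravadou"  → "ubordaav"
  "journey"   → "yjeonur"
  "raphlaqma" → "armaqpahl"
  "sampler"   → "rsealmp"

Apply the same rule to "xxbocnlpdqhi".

ixhxqbdopcln

Each output is the input with this applied: reverse the string, then take characters alternately from the front and the back (1st, last, 2nd, 2nd-last, ...).
For "xxbocnlpdqhi", step one produces "ihqdplncobxx"; step two turns that into "ixhxqbdopcln".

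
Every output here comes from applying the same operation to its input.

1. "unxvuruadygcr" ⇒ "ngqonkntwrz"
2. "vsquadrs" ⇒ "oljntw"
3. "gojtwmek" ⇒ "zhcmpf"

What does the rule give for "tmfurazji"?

Looking at the pairs, the operation is to shift every letter 7 places backward in the alphabet (wrapping around), then delete the last 2 characters.
Starting from "tmfurazji": after the first operation, "mfynktscb"; after the second, "mfynkts".
(Check on "gojtwmek": → "zhcmpfxd" → "zhcmpf" ✓)

mfynkts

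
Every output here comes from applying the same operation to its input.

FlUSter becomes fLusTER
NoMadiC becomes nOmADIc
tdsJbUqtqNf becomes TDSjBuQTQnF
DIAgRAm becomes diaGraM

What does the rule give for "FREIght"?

freiGHT

The pattern: flip the case of every letter.
So "FREIght" becomes "freiGHT".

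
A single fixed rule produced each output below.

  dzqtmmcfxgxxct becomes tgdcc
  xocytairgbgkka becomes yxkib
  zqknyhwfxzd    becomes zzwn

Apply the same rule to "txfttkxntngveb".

xttne

In each case the input is transformed by: keep one character in every 3, starting at position 1 (positions 1st, 4th, 7th, ...), then sort the characters into reverse alphabetical order.
"txfttkxntngveb" → "ttxne" → "xttne".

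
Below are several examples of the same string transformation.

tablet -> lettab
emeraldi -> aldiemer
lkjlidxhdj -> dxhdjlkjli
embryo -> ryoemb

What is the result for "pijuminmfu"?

Rule — swap the front and back halves of the string.
For "pijuminmfu" the result is "inmfupijum".

inmfupijum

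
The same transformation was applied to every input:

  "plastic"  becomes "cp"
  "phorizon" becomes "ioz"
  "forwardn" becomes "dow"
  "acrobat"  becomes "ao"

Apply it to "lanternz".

What's happening: sort the characters into alphabetical order, then keep one character in every 3, starting at position 2 (positions 2nd, 5th, 8th, ...).
Applying both steps to "lanternz": "aelnnrtz", then "enz".

enz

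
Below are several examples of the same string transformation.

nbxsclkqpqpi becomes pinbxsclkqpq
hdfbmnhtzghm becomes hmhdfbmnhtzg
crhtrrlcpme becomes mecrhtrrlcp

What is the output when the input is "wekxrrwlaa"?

aawekxrrwl

The rule is to move the last 2 characters to the front (rotate right by 2).
"wekxrrwlaa" → "aawekxrrwl".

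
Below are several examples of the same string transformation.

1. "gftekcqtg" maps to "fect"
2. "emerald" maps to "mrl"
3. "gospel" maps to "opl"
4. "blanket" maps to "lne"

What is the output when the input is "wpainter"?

pitr

What's happening: keep every other character starting from the second (positions 2nd, 4th, 6th, ...).
For "wpainter" the result is "pitr".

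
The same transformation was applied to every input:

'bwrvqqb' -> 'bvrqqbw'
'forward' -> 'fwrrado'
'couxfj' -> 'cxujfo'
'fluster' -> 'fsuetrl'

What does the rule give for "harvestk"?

hvrsekta

The transformation: swap each adjacent pair of characters (1↔2, 3↔4, ...), then move the first character to the end.
So "harvestk" becomes "hvrsekta".
(Check on "fluster": → "lfsuetr" → "fsuetrl" ✓)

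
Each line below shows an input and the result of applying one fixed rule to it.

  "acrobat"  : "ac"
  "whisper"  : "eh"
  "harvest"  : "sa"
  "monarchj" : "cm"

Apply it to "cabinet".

ea

Looking at the pairs, the operation is to move the first 3 characters to the end (rotate left by 3), then keep one character in every 3, starting at position 3 (positions 3rd, 6th, 9th, ...).
Working it through for "cabinet": intermediate "inetcab", final "ea".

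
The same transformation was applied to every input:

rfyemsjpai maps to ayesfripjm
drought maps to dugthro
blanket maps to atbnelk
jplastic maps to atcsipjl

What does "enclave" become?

Looking at the pairs, the operation is to sort the characters into alphabetical order, then take characters alternately from the front and the back (1st, last, 2nd, 2nd-last, ...).
Working it through for "enclave": intermediate "aceelnv", final "avcnele".

avcnele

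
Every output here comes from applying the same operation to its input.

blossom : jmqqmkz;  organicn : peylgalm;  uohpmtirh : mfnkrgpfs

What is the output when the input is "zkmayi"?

The rule is to shift every letter 2 places backward in the alphabet (wrapping around), then move the first character to the end.
Working it through for "zkmayi": intermediate "xikywg", final "ikywgx".
(Check on "blossom": → "zjmqqmk" → "jmqqmkz" ✓)

ikywgx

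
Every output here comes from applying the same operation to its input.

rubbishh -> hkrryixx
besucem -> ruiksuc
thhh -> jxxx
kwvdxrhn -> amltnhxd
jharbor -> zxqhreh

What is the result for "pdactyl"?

ftqsjob

The rule is to shift every letter 10 places backward in the alphabet (wrapping around).
"pdactyl" → "ftqsjob".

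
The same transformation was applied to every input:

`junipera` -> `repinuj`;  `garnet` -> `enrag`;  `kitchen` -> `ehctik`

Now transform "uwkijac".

ajikwu

The transformation: delete the last character, then reverse the string.
For "uwkijac" the result is "ajikwu".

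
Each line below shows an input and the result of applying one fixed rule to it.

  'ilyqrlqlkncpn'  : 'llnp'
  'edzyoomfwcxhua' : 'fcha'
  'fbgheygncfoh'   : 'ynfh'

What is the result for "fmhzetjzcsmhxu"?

zshu

The pattern: keep every other character starting from the second (positions 2nd, 4th, 6th, ...), then keep only the last 4 characters.
"fmhzetjzcsmhxu" → "mztzshu" → "zshu".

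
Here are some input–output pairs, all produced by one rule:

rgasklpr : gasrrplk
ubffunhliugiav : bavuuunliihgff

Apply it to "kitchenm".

What's happening: sort the characters into reverse alphabetical order, then move the last 2 characters to the front (rotate right by 2).
On "kitchenm": the first step gives "tnmkihec", and the second then gives "ectnmkih".

ectnmkih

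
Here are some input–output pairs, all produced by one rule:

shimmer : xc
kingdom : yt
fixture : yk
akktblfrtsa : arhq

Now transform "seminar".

ud

The pattern: keep one character in every 3, starting at position 2 (positions 2nd, 5th, 8th, ...), then shift every letter 10 places backward in the alphabet (wrapping around).
For "seminar", step one produces "en"; step two turns that into "ud".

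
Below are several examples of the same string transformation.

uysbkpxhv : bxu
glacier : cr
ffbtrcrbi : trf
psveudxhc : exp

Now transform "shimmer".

mr

Looking at the pairs, the operation is to move the first 2 characters to the end (rotate left by 2), then keep one character in every 3, starting at position 2 (positions 2nd, 5th, 8th, ...).
On "shimmer": the first step gives "immersh", and the second then gives "mr".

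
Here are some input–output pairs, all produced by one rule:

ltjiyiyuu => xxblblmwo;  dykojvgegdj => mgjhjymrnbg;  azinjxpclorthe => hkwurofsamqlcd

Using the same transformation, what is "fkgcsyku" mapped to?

The transformation: shift every letter 3 places forward in the alphabet (wrapping around), then reverse the string.
Starting from "fkgcsyku": after the first operation, "injfvbnx"; after the second, "xnbvfjni".

xnbvfjni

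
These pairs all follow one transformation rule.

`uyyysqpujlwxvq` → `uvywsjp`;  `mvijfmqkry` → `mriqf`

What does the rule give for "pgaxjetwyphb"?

Looking at the pairs, the operation is to keep every other character starting from the first (positions 1st, 3rd, 5th, ...), then take characters alternately from the front and the back (1st, last, 2nd, 2nd-last, ...).
For "pgaxjetwyphb", step one produces "pajtyh"; step two turns that into "phayjt".

phayjt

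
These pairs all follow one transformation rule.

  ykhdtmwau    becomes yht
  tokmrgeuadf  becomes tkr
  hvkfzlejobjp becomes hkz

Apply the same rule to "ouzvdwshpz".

ozd

Rule — keep every other character starting from the first (positions 1st, 3rd, 5th, ...), then keep only the first 3 characters.
So "ouzvdwshpz" becomes "ozd".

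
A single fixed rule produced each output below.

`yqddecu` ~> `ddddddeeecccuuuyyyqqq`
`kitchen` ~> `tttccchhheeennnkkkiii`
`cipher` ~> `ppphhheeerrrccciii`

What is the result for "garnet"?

The rule is to move the first 2 characters to the end (rotate left by 2), then repeat every character 3 times.
Applying that to "garnet" gives "rrrnnneeetttgggaaa".

rrrnnneeetttgggaaa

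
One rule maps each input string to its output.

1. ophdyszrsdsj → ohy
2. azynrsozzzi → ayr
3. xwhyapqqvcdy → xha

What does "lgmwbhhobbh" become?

The transformation: keep every other character starting from the first (positions 1st, 3rd, 5th, ...), then delete the last 3 characters.
"lgmwbhhobbh" → "lmbhbh" → "lmb".

lmb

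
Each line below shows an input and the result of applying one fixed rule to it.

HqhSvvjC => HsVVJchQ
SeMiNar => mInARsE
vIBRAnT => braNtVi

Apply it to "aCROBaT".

robAtAc

In each case the input is transformed by: flip the case of every letter, then move the first 2 characters to the end (rotate left by 2).
For "aCROBaT", step one produces "AcrobAt"; step two turns that into "robAtAc".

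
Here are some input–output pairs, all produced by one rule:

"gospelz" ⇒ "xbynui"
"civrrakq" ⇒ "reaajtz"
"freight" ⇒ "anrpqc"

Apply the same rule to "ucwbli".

lfkur

Rule — shift every letter 9 places forward in the alphabet (wrapping around), then delete the first character.
Applying both steps to "ucwbli": "dlfkur", then "lfkur".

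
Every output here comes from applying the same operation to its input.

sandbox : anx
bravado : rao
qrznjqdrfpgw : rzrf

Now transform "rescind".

In each case the input is transformed by: swap each adjacent pair of characters (1↔2, 3↔4, ...), then keep one character in every 3, starting at position 1 (positions 1st, 4th, 7th, ...).
Working it through for "rescind": intermediate "ercsnid", final "esd".

esd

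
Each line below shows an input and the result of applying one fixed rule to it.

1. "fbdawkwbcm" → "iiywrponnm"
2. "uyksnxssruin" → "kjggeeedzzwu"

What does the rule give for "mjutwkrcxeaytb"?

kjigffdywvqonm

The rule is to sort the characters into reverse alphabetical order, then shift every letter 12 places forward in the alphabet (wrapping around).
Starting from "mjutwkrcxeaytb": after the first operation, "yxwuttrmkjecba"; after the second, "kjigffdywvqonm".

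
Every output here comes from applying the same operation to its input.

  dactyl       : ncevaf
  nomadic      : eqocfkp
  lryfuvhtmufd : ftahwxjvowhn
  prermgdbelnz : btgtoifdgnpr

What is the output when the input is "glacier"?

The pattern: swap the first and last characters, then shift every letter 2 places forward in the alphabet (wrapping around).
Applying that to "glacier" gives "tncekgi".

tncekgi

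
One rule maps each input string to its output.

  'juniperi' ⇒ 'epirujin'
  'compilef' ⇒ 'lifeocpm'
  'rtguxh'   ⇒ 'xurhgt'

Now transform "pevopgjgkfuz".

gjfkzuepovgp

The pattern: swap the front and back halves of the string, then swap each adjacent pair of characters (1↔2, 3↔4, ...).
Applying that to "pevopgjgkfuz" gives "gjfkzuepovgp".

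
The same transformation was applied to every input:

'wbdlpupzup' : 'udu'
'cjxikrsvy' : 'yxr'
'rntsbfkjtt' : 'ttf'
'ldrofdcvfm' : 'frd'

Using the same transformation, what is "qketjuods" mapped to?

The transformation: keep one character in every 3, starting at position 3 (positions 3rd, 6th, 9th, ...), then move the last character to the front.
On "qketjuods" that produces "seu".

seu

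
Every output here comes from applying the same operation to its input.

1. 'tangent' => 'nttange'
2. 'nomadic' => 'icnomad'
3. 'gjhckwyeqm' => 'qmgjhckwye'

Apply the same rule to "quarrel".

The transformation: move the last 2 characters to the front (rotate right by 2).
Applying that to "quarrel" gives "elquarr".

elquarr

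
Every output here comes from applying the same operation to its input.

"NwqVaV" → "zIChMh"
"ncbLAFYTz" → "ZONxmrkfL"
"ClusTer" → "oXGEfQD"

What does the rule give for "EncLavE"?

qZOxMHq

Rule — shift every letter 12 places forward in the alphabet (wrapping around), then flip the case of every letter.
Starting from "EncLavE": after the first operation, "QzoXmhQ"; after the second, "qZOxMHq".
(Check on "ClusTer": → "OxgeFqd" → "oXGEfQD" ✓)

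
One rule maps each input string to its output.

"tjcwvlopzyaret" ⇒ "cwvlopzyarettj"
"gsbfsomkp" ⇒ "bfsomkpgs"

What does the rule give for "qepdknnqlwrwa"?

pdknnqlwrwaqe

The transformation: move the first 2 characters to the end (rotate left by 2).
Doing the same to "qepdknnqlwrwa": "pdknnqlwrwaqe".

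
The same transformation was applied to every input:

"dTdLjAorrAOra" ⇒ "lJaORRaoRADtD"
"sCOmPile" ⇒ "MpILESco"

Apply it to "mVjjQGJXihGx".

The transformation: flip the case of every letter, then move the first 3 characters to the end (rotate left by 3).
"mVjjQGJXihGx" → "MvJJqgjxIHgX" → "JqgjxIHgXMvJ".

JqgjxIHgXMvJ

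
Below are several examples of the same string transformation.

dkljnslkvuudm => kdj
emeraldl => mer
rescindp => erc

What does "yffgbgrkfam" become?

In each case the input is transformed by: swap each adjacent pair of characters (1↔2, 3↔4, ...), then keep only the first 3 characters.
Doing the same to "yffgbgrkfam": "fyg".
(Check on "dkljnslkvuudm": → "kdjlsnkluvdum" → "kdj" ✓)

fyg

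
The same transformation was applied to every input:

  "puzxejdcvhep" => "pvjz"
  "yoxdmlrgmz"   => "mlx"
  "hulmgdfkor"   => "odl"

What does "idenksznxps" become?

xse

Looking at the pairs, the operation is to keep one character in every 3, starting at position 3 (positions 3rd, 6th, 9th, ...), then reverse the string.
Applying both steps to "idenksznxps": "esx", then "xse".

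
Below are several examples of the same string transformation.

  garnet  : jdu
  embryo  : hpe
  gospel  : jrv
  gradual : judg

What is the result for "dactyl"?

Rule — delete the last 3 characters, then shift every letter 3 places forward in the alphabet (wrapping around).
"dactyl" → "dac" → "gdf".

gdf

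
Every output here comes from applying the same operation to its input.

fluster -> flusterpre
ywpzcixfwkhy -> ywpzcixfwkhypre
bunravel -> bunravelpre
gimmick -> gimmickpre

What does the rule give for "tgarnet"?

The rule is to append "pre".
So "tgarnet" becomes "tgarnetpre".

tgarnetpre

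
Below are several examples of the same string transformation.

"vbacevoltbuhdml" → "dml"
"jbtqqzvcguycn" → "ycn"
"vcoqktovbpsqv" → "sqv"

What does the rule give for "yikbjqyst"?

yst

In each case the input is transformed by: keep only the last 3 characters.
On "yikbjqyst" that produces "yst".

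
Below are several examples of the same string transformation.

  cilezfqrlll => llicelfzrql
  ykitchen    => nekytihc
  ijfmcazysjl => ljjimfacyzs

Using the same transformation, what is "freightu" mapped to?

utrfiehg

What's happening: move the last 2 characters to the front (rotate right by 2), then swap each adjacent pair of characters (1↔2, 3↔4, ...).
Starting from "freightu": after the first operation, "tufreigh"; after the second, "utrfiehg".
(Check on "cilezfqrlll": → "llcilezfqrl" → "llicelfzrql" ✓)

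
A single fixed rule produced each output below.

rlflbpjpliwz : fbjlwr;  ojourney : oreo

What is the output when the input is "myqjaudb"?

Rule — keep every other character starting from the first (positions 1st, 3rd, 5th, ...), then move the first character to the end.
Doing the same to "myqjaudb": "qadm".

qadm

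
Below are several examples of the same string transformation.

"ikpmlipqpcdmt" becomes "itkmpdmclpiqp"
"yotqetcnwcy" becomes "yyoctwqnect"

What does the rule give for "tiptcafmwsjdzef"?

tfiepztdcjasfwm

Looking at the pairs, the operation is to take characters alternately from the front and the back (1st, last, 2nd, 2nd-last, ...).
So "tiptcafmwsjdzef" becomes "tfiepztdcjasfwm".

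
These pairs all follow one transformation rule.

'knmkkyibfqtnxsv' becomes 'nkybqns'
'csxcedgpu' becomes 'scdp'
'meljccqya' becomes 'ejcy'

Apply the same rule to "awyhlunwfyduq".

Rule — keep every other character starting from the second (positions 2nd, 4th, 6th, ...).
For "awyhlunwfyduq" the result is "whuwyu".

whuwyu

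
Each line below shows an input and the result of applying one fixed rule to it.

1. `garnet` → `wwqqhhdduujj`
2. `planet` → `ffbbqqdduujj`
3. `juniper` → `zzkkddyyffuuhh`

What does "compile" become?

Looking at the pairs, the operation is to double every character, then shift every letter 10 places backward in the alphabet (wrapping around).
Applying both steps to "compile": "ccoommppiillee", then "sseeccffyybbuu".

sseeccffyybbuu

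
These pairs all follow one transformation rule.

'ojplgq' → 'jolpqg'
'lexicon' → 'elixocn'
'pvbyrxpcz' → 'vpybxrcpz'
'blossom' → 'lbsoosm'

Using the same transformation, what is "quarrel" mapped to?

The transformation: swap each adjacent pair of characters (1↔2, 3↔4, ...).
For "quarrel" the result is "uqraerl".

uqraerl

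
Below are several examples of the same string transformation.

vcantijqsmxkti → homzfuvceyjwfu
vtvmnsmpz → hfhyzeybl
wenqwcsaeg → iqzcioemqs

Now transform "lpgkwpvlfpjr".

Rule — shift every letter 12 places forward in the alphabet (wrapping around).
On "lpgkwpvlfpjr" that produces "xbswibhxrbvd".

xbswibhxrbvd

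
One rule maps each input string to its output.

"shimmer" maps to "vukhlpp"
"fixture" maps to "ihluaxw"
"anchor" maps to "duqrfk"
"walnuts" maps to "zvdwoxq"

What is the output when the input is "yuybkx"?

The transformation: take characters alternately from the front and the back (1st, last, 2nd, 2nd-last, ...), then shift every letter 3 places forward in the alphabet (wrapping around).
Doing the same to "yuybkx": "baxnbe".

baxnbe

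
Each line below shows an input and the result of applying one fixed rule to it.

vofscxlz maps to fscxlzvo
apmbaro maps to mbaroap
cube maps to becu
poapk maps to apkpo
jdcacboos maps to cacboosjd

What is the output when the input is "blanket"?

anketbl

In each case the input is transformed by: move the first 2 characters to the end (rotate left by 2).
On "blanket" that produces "anketbl".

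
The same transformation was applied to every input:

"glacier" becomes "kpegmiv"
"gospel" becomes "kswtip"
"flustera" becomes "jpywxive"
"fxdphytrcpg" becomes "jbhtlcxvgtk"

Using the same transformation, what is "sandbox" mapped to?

Looking at the pairs, the operation is to shift every letter 4 places forward in the alphabet (wrapping around).
Applying that to "sandbox" gives "werhfsb".

werhfsb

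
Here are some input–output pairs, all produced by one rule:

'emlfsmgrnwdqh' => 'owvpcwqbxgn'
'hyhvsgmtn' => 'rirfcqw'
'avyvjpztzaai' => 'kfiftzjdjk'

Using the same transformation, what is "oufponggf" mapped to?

The transformation: delete the last 2 characters, then shift every letter 10 places forward in the alphabet (wrapping around).
Applying both steps to "oufponggf": "oufpong", then "yepzyxq".

yepzyxq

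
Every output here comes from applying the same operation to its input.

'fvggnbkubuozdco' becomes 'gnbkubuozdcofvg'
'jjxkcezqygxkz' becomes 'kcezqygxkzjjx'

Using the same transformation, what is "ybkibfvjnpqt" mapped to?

ibfvjnpqtybk

In each case the input is transformed by: move the first 3 characters to the end (rotate left by 3).
So "ybkibfvjnpqt" becomes "ibfvjnpqtybk".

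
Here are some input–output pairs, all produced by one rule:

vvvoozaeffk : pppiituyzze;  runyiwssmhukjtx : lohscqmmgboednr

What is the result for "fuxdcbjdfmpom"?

What's happening: shift every letter 6 places backward in the alphabet (wrapping around).
Applying that to "fuxdcbjdfmpom" gives "zorxwvdxzgjig".

zorxwvdxzgjig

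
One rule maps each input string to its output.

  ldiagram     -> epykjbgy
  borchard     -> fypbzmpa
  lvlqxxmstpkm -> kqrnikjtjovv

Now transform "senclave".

Rule — swap the front and back halves of the string, then shift every letter 2 places backward in the alphabet (wrapping around).
For "senclave", step one produces "lavesenc"; step two turns that into "jytcqcla".

jytcqcla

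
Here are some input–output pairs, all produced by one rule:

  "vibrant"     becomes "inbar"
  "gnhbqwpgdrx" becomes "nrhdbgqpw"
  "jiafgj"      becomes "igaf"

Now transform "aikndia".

iikdn

Rule — take characters alternately from the front and the back (1st, last, 2nd, 2nd-last, ...), then delete the first 2 characters.
For "aikndia", step one produces "aaiikdn"; step two turns that into "iikdn".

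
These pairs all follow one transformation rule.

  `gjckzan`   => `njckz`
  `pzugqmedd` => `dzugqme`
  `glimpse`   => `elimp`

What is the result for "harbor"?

In each case the input is transformed by: swap the first and last characters, then delete the last 2 characters.
Working it through for "harbor": intermediate "rarboh", final "rarb".

rarb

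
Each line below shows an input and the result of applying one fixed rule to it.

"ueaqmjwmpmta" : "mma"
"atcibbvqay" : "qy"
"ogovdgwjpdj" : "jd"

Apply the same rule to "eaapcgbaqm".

am

The rule is to keep every other character starting from the second (positions 2nd, 4th, 6th, ...), then delete the first 3 characters.
On "eaapcgbaqm": the first step gives "apgam", and the second then gives "am".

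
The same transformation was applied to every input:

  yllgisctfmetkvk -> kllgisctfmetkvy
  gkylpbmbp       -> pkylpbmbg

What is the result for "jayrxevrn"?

nayrxevrj

Rule — swap the first and last characters.
For "jayrxevrn" the result is "nayrxevrj".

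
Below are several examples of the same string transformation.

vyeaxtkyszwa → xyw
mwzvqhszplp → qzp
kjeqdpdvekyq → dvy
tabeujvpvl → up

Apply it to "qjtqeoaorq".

Each output is the input with this applied: delete the first 3 characters, then keep one character in every 3, starting at position 2 (positions 2nd, 5th, 8th, ...).
For "qjtqeoaorq", step one produces "qeoaorq"; step two turns that into "eo".
(Check on "tabeujvpvl": → "eujvpvl" → "up" ✓)

eo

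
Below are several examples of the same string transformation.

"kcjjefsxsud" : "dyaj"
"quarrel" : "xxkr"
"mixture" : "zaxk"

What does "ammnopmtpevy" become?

vkbe

In each case the input is transformed by: shift every letter 6 places forward in the alphabet (wrapping around), then keep only the last 4 characters.
Applying both steps to "ammnopmtpevy": "gsstuvszvkbe", then "vkbe".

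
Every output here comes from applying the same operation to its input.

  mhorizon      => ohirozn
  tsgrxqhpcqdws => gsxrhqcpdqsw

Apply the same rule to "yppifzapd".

The pattern: delete the first character, then swap each adjacent pair of characters (1↔2, 3↔4, ...).
Doing the same to "yppifzapd": "ppfiazdp".

ppfiazdp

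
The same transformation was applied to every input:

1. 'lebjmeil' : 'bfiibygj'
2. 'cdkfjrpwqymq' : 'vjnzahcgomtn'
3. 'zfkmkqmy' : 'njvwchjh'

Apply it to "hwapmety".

bqvetxmj

Looking at the pairs, the operation is to shift every letter 3 places backward in the alphabet (wrapping around), then move the last 3 characters to the front (rotate right by 3).
"hwapmety" → "etxmjbqv" → "bqvetxmj".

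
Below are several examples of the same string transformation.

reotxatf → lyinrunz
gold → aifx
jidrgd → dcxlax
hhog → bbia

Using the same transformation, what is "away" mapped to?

uqus

Looking at the pairs, the operation is to shift every letter 6 places backward in the alphabet (wrapping around).
Applying that to "away" gives "uqus".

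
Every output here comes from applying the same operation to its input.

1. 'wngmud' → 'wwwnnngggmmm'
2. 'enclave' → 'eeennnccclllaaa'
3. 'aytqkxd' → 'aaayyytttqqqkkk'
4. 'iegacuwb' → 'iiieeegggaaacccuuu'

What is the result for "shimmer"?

Looking at the pairs, the operation is to delete the last 2 characters, then repeat every character 3 times.
Applying both steps to "shimmer": "shimm", then "ssshhhiiimmmmmm".

ssshhhiiimmmmmm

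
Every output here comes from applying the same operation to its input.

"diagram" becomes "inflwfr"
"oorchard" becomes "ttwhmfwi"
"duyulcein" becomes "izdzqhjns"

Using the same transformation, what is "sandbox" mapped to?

xfsigtc

The rule is to shift every letter 5 places forward in the alphabet (wrapping around).
For "sandbox" the result is "xfsigtc".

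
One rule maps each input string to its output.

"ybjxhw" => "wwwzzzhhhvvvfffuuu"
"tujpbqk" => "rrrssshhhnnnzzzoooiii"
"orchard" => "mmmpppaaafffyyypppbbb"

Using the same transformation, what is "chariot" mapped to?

Rule — shift every letter 2 places backward in the alphabet (wrapping around), then repeat every character 3 times.
Starting from "chariot": after the first operation, "afypgmr"; after the second, "aaafffyyypppgggmmmrrr".
(Check on "ybjxhw": → "wzhvfu" → "wwwzzzhhhvvvfffuuu" ✓)

aaafffyyypppgggmmmrrr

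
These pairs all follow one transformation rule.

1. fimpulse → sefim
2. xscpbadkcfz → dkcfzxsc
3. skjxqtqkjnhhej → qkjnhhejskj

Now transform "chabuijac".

jaccha

The pattern: move the first 3 characters to the end (rotate left by 3), then delete the first 3 characters.
For "chabuijac", step one produces "buijaccha"; step two turns that into "jaccha".
(Check on "fimpulse": → "pulsefim" → "sefim" ✓)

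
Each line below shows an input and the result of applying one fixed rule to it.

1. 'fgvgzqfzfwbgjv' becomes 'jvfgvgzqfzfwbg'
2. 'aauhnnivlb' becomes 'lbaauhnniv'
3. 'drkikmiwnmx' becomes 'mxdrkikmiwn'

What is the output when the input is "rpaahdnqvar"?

arrpaahdnqv

The pattern: move the last 2 characters to the front (rotate right by 2).
So "rpaahdnqvar" becomes "arrpaahdnqv".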